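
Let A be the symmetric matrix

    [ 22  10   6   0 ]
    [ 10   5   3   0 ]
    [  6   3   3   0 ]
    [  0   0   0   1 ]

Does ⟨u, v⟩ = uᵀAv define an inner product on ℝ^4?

Leading principal minors: Δ_1 = 22, Δ_2 = 10, Δ_3 = 12, Δ_4 = 12.
All leading principal minors are positive, so by Sylvester's criterion Q is positive definite.
⟨·,·⟩ is an inner product exactly when A is positive definite.

yes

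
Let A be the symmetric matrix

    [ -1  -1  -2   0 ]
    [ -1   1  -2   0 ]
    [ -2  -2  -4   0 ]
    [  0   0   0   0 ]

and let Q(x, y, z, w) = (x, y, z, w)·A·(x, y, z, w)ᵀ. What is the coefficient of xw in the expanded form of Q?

0

The coefficient of xw is A[1,4] + A[4,1] = 2·0 = 0.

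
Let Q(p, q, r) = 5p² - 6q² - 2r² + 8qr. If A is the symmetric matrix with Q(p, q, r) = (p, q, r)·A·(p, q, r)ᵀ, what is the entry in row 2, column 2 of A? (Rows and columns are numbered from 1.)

The coefficient of q² in Q is -6, and that is exactly A[2,2].

-6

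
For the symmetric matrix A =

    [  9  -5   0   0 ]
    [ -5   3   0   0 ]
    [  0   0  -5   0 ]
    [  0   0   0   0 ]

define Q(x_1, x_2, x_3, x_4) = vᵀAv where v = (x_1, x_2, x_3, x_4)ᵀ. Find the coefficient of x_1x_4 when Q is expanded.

0

The coefficient of x_1x_4 is A[1,4] + A[4,1] = 2·0 = 0.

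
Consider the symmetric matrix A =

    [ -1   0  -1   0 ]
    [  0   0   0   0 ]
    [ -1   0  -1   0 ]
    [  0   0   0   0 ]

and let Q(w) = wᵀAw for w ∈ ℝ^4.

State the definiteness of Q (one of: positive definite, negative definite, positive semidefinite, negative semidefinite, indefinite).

Applying the same elementary operations to the rows and columns of A produces a congruent diagonal matrix with entries -1, 0, 0, 0.
So there are 1 negative, 3 zero pivots.
Hence Q is negative semidefinite.

negative semidefinite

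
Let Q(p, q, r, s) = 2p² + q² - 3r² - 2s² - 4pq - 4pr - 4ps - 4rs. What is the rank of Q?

The associated matrix is A = [[2, -2, -2, -2], [-2, 1, 0, 0], [-2, 0, -3, -2], [-2, 0, -2, -2]].
Applying the same elementary operations to the rows and columns of A produces a congruent diagonal matrix with entries 2, -1, -1, 0.
So there are 1 positive, 2 negative, 1 zero pivots.
The rank is the number of nonzero pivots: 3.

3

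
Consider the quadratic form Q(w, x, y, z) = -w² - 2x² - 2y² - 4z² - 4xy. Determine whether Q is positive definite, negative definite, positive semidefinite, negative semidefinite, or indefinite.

negative semidefinite

The associated matrix is A = [[-1, 0, 0, 0], [0, -2, -2, 0], [0, -2, -2, 0], [0, 0, 0, -4]].
Row-reducing A symmetrically gives the diagonal entries -1, -2, 0, -4.
So there are 3 negative, 1 zero pivots.
Hence Q is negative semidefinite.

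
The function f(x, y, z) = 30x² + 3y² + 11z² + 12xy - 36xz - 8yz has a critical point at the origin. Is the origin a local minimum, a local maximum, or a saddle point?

local minimum

The Hessian at the origin is H = [[60, 12, -36], [12, 6, -8], [-36, -8, 22]].
Applying the same elementary operations to the rows and columns of H produces a congruent diagonal matrix with entries 60, 18/5, 2/9.
Counting signs: 3 positive.
H is positive definite, so the origin is a strict local minimum.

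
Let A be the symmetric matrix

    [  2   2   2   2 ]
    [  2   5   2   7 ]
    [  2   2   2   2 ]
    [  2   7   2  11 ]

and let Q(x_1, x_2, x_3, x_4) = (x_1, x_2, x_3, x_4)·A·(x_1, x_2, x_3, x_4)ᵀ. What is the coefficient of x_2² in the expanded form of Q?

5

The coefficient of x_2² is the diagonal entry A[2,2] = 5.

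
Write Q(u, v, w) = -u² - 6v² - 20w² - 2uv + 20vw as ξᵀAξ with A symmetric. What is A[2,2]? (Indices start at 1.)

-6

The coefficient of v² in Q is -6, and that is exactly A[2,2].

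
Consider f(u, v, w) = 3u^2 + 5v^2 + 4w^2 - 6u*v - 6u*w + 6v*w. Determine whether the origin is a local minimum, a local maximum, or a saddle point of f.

The Hessian at the origin is H = [[6, -6, -6], [-6, 10, 6], [-6, 6, 8]].
An LDLᵀ factorisation of H has diagonal entries 6, 4, 2.
So there are 3 positive pivots.
H is positive definite, so the origin is a strict local minimum.

local minimum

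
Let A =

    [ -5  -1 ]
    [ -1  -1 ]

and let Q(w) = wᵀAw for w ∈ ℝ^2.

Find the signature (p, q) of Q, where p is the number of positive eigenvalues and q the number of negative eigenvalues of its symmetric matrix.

(0, 2)

Congruent diagonalization of A (simultaneous row and column reduction) yields pivots -5, -4/5.
So there are 2 negative pivots.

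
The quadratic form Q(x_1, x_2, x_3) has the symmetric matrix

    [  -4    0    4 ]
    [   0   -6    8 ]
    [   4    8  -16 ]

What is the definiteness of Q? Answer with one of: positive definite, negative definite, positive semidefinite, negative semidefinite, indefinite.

Leading principal minors: Δ_1 = -4, Δ_2 = 24, Δ_3 = -32.
The signs alternate starting with Δ_1 < 0, so by Sylvester's criterion Q is negative definite.

negative definite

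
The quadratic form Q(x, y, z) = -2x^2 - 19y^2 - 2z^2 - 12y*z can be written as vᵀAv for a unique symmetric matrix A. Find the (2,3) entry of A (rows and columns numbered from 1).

The coefficient of y·z in Q is -12. For a symmetric A this equals A[2,3] + A[3,2] = 2·A[2,3].
So A[2,3] = -12/2 = -6.

-6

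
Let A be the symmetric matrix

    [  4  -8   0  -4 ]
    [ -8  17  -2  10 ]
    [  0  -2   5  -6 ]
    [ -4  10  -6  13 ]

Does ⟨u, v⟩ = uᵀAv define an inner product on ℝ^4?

yes

Row-reducing A symmetrically gives the diagonal entries 4, 1, 1, 1.
Counting signs: 4 positive.
Hence Q is positive definite.
⟨·,·⟩ is an inner product exactly when A is positive definite.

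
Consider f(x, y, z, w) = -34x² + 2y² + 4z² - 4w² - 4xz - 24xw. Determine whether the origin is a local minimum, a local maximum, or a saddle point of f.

The Hessian at the origin is H = [[-68, 0, -4, -24], [0, 4, 0, 0], [-4, 0, 8, 0], [-24, 0, 0, -8]].
Row-reducing H symmetrically gives the diagonal entries -68, 4, 140/17, 8/35.
Counting signs: 3 positive, 1 negative.
H is indefinite, so the origin is a saddle point.

saddle point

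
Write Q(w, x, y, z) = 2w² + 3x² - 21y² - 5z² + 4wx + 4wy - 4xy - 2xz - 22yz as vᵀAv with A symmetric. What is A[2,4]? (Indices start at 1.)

The coefficient of x·z in Q is -2. For a symmetric A this equals A[2,4] + A[4,2] = 2·A[2,4].
So A[2,4] = -2/2 = -1.

-1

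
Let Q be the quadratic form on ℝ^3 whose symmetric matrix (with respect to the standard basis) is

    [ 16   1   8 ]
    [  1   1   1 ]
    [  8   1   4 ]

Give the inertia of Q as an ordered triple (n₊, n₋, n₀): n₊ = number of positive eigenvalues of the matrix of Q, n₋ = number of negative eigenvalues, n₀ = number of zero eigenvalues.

Congruent diagonalization of A (simultaneous row and column reduction) yields pivots 16, 15/16, -4/15.
That gives 2 positive, 1 negative pivots.

(2, 1, 0)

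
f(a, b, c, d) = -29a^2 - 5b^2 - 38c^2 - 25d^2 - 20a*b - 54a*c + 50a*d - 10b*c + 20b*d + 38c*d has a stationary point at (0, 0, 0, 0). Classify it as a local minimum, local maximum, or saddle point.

The Hessian at the origin is H = [[-58, -20, -54, 50], [-20, -10, -10, 20], [-54, -10, -76, 38], [50, 20, 38, -50]].
Symmetric row and column elimination reduces H to a congruent diagonal form with pivots -58, -90/29, -16/9, -4.
That gives 4 negative pivots.
H is negative definite, so the origin is a strict local maximum.

local maximum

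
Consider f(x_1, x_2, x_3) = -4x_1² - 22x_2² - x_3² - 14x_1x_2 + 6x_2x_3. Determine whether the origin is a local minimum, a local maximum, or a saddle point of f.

local maximum

The Hessian at the origin is H = [[-8, -14, 0], [-14, -44, 6], [0, 6, -2]].
Congruent diagonalization of H (simultaneous row and column reduction) yields pivots -8, -39/2, -2/13.
Counting signs: 3 negative.
H is negative definite, so the origin is a strict local maximum.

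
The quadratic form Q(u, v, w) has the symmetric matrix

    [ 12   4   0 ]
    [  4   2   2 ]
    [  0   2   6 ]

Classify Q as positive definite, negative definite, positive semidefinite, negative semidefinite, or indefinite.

Applying the same elementary operations to the rows and columns of A produces a congruent diagonal matrix with entries 12, 2/3, 0.
That gives 2 positive, 1 zero pivots.
Hence Q is positive semidefinite.

positive semidefinite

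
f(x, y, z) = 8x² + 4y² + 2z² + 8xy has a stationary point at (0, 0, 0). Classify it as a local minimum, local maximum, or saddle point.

The Hessian at the origin is H = [[16, 8, 0], [8, 8, 0], [0, 0, 4]].
Congruent diagonalization of H (simultaneous row and column reduction) yields pivots 16, 4, 4.
That gives 3 positive pivots.
H is positive definite, so the origin is a strict local minimum.

local minimum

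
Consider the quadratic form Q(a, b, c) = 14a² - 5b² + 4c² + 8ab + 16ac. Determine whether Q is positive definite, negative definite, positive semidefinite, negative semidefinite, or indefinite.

indefinite

Write A = [[14, 4, 8], [4, -5, 0], [8, 0, 4]].
Applying the same elementary operations to the rows and columns of A produces a congruent diagonal matrix with entries 14, -43/7, 12/43.
Counting signs: 2 positive, 1 negative.
Hence Q is indefinite.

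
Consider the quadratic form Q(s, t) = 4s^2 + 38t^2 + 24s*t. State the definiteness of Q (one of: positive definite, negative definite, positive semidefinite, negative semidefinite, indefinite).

positive definite

The symmetric matrix of Q is [[4, 12], [12, 38]].
For the 2×2 matrix [[4, 12], [12, 38]]: det = 4·38 − (12)² = 8, trace = 42.
det > 0 so both eigenvalues share the sign of the trace; trace = 42 > 0 ⇒ both positive.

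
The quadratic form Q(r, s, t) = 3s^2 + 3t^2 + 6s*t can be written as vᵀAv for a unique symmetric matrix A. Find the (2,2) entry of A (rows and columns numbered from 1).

The coefficient of s^2 in Q is 3, and that is exactly A[2,2].

3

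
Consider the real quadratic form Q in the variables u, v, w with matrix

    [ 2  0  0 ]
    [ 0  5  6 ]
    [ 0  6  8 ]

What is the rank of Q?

Row-reducing A symmetrically gives the diagonal entries 2, 5, 4/5.
Counting signs: 3 positive.
The rank is the number of nonzero pivots: 3.

3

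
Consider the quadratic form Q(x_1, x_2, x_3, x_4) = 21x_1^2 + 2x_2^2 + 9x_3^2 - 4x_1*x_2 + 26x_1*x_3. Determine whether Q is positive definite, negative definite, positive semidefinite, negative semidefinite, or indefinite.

The associated matrix is A = [[21, -2, 13, 0], [-2, 2, 0, 0], [13, 0, 9, 0], [0, 0, 0, 0]].
Applying the same elementary operations to the rows and columns of A produces a congruent diagonal matrix with entries 21, 38/21, 2/19, 0.
That gives 3 positive, 1 zero pivots.
Hence Q is positive semidefinite.

positive semidefinite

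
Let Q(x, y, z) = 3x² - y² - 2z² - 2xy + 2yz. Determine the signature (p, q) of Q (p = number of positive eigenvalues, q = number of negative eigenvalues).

Write A = [[3, -1, 0], [-1, -1, 1], [0, 1, -2]].
Congruent diagonalization of A (simultaneous row and column reduction) yields pivots 3, -4/3, -5/4.
That gives 1 positive, 2 negative pivots.

(1, 2)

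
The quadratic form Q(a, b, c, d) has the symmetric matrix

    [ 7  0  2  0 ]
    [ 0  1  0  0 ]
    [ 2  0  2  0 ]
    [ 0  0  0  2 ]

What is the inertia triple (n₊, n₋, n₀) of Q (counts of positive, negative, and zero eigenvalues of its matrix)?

(4, 0, 0)

Applying the same elementary operations to the rows and columns of A produces a congruent diagonal matrix with entries 7, 1, 10/7, 2.
So there are 4 positive pivots.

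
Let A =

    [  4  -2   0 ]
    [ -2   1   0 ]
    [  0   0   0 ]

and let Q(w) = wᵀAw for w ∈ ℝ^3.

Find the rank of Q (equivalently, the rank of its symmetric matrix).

1

Congruent diagonalization of A (simultaneous row and column reduction) yields pivots 4, 0, 0.
So there are 1 positive, 2 zero pivots.
The rank is the number of nonzero pivots: 1.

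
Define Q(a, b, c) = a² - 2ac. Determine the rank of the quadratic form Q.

2

The symmetric matrix is A = [[1, 0, -1], [0, 0, 0], [-1, 0, 0]].
Symmetric row and column elimination reduces A to a congruent diagonal form with pivots 1, 0, -1.
Counting signs: 1 positive, 1 negative, 1 zero.
The rank is the number of nonzero pivots: 2.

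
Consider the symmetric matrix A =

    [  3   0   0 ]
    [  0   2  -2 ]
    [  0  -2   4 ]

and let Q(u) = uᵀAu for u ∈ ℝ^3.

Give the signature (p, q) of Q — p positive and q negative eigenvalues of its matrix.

(3, 0)

Symmetric row and column elimination reduces A to a congruent diagonal form with pivots 3, 2, 2.
So there are 3 positive pivots.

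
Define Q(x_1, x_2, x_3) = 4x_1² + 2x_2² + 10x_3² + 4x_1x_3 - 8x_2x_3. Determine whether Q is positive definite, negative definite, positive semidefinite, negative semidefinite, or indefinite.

positive definite

The symmetric matrix of Q is A = [[4, 0, 2], [0, 2, -4], [2, -4, 10]].
Leading principal minors: Δ_1 = 4, Δ_2 = 8, Δ_3 = 8.
All leading principal minors are positive, so by Sylvester's criterion Q is positive definite.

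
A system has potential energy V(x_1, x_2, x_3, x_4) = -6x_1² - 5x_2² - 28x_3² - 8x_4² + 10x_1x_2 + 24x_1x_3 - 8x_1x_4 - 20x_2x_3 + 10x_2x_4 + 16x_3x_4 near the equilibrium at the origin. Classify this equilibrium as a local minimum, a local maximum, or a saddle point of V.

local maximum

The Hessian at the origin is H = [[-12, 10, 24, -8], [10, -10, -20, 10], [24, -20, -56, 16], [-8, 10, 16, -16]].
Congruent diagonalization of H (simultaneous row and column reduction) yields pivots -12, -5/3, -8, -4.
That gives 4 negative pivots.
H is negative definite, so the origin is a strict local maximum.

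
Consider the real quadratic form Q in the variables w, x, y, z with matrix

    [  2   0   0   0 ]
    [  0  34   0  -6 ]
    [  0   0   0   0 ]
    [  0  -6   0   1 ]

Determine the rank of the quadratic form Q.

Applying the same elementary operations to the rows and columns of A produces a congruent diagonal matrix with entries 2, 34, 0, -1/17.
Counting signs: 2 positive, 1 negative, 1 zero.
The rank is the number of nonzero pivots: 3.

3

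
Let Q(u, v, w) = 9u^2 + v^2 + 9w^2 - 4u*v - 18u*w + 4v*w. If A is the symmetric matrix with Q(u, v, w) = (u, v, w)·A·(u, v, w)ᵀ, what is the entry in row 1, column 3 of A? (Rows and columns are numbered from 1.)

The coefficient of u·w in Q is -18. For a symmetric A this equals A[1,3] + A[3,1] = 2·A[1,3].
So A[1,3] = -18/2 = -9.

-9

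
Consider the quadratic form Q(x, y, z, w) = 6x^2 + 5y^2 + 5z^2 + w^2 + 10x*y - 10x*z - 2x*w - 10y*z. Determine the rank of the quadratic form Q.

2

The associated matrix is A = [[6, 5, -5, -1], [5, 5, -5, 0], [-5, -5, 5, 0], [-1, 0, 0, 1]].
Row-reducing A symmetrically gives the diagonal entries 6, 5/6, 0, 0.
Counting signs: 2 positive, 2 zero.
The rank is the number of nonzero pivots: 2.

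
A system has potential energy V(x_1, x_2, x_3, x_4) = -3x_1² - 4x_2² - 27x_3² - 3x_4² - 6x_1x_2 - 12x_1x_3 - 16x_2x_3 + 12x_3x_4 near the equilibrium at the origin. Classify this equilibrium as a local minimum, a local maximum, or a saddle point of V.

The Hessian at the origin is H = [[-6, -6, -12, 0], [-6, -8, -16, 0], [-12, -16, -54, 12], [0, 0, 12, -6]].
Congruent diagonalization of H (simultaneous row and column reduction) yields pivots -6, -2, -22, 6/11.
That gives 1 positive, 3 negative pivots.
H is indefinite, so the origin is a saddle point.

saddle point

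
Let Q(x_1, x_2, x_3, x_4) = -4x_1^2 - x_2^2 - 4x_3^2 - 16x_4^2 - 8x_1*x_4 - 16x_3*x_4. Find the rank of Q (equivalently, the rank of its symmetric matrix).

4

The symmetric matrix is A = [[-4, 0, 0, -4], [0, -1, 0, 0], [0, 0, -4, -8], [-4, 0, -8, -16]].
Symmetric row and column elimination reduces A to a congruent diagonal form with pivots -4, -1, -4, 4.
Counting signs: 1 positive, 3 negative.
The rank is the number of nonzero pivots: 4.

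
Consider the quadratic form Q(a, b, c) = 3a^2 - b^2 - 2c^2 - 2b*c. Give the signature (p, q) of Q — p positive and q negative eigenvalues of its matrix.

The symmetric matrix is A = [[3, 0, 0], [0, -1, -1], [0, -1, -2]].
Symmetric row and column elimination reduces A to a congruent diagonal form with pivots 3, -1, -1.
Counting signs: 1 positive, 2 negative.

(1, 2)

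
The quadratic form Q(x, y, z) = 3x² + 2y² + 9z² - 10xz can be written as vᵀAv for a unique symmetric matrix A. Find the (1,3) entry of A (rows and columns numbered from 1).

The coefficient of x·z in Q is -10. For a symmetric A this equals A[1,3] + A[3,1] = 2·A[1,3].
So A[1,3] = -10/2 = -5.

-5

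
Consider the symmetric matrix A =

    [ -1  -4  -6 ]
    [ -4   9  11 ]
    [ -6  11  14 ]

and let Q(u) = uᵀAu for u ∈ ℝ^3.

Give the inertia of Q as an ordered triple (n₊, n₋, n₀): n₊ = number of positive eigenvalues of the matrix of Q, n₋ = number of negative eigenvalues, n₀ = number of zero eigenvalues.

(2, 1, 0)

Row-reducing A symmetrically gives the diagonal entries -1, 25, 1.
Counting signs: 2 positive, 1 negative.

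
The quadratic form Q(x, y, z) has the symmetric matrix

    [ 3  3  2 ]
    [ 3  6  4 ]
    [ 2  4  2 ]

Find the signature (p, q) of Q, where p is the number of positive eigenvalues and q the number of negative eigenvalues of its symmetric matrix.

Row-reducing A symmetrically gives the diagonal entries 3, 3, -2/3.
That gives 2 positive, 1 negative pivots.

(2, 1)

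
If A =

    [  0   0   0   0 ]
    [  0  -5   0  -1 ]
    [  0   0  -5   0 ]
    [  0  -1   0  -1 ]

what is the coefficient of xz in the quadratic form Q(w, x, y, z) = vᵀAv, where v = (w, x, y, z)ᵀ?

-2

The coefficient of xz is A[2,4] + A[4,2] = 2·(-1) = -2.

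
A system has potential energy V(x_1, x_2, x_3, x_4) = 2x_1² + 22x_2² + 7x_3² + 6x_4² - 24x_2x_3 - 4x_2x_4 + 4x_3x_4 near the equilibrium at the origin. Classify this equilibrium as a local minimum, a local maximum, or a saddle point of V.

local minimum

The Hessian at the origin is H = [[4, 0, 0, 0], [0, 44, -24, -4], [0, -24, 14, 4], [0, -4, 4, 12]].
An LDLᵀ factorisation of H has diagonal entries 4, 44, 10/11, 8.
So there are 4 positive pivots.
H is positive definite, so the origin is a strict local minimum.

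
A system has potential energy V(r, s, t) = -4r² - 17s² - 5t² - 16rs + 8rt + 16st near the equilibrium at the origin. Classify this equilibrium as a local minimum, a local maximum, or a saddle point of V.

local maximum

The Hessian at the origin is H = [[-8, -16, 8], [-16, -34, 16], [8, 16, -10]].
Applying the same elementary operations to the rows and columns of H produces a congruent diagonal matrix with entries -8, -2, -2.
Counting signs: 3 negative.
H is negative definite, so the origin is a strict local maximum.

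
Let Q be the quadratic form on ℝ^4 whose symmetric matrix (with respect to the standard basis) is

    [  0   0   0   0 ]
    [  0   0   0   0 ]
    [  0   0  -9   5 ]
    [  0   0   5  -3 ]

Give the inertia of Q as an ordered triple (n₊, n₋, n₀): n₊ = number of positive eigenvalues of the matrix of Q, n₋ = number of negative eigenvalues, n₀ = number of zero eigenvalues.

Symmetric row and column elimination reduces A to a congruent diagonal form with pivots 0, 0, -9, -2/9.
So there are 2 negative, 2 zero pivots.

(0, 2, 2)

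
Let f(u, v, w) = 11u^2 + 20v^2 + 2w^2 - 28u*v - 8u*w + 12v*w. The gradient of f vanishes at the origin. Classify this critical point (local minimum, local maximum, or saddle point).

local minimum

The Hessian at the origin is H = [[22, -28, -8], [-28, 40, 12], [-8, 12, 4]].
An LDLᵀ factorisation of H has diagonal entries 22, 48/11, 1/3.
So there are 3 positive pivots.
H is positive definite, so the origin is a strict local minimum.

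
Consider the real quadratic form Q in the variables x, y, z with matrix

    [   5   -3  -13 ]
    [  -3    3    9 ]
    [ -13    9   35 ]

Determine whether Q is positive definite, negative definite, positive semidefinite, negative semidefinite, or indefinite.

positive semidefinite

Applying the same elementary operations to the rows and columns of A produces a congruent diagonal matrix with entries 5, 6/5, 0.
So there are 2 positive, 1 zero pivots.
Hence Q is positive semidefinite.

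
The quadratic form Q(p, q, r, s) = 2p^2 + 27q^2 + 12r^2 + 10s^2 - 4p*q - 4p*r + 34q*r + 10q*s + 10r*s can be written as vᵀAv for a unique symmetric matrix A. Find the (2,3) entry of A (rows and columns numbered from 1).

The coefficient of q·r in Q is 34. For a symmetric A this equals A[2,3] + A[3,2] = 2·A[2,3].
So A[2,3] = 34/2 = 17.

17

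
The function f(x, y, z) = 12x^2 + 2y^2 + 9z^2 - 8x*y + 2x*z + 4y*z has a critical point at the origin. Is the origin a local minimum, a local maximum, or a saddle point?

local minimum

The Hessian at the origin is H = [[24, -8, 2], [-8, 4, 4], [2, 4, 18]].
Row-reducing H symmetrically gives the diagonal entries 24, 4/3, 3/2.
Counting signs: 3 positive.
H is positive definite, so the origin is a strict local minimum.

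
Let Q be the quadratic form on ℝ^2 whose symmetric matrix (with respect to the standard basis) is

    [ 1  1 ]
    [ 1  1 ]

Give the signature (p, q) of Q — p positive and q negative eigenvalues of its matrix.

Applying the same elementary operations to the rows and columns of A produces a congruent diagonal matrix with entries 1, 0.
Counting signs: 1 positive, 1 zero.

(1, 0)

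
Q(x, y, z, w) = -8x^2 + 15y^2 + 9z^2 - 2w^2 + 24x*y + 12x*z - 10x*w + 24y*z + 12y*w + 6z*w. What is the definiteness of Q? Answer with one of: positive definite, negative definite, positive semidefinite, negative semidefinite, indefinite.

Write A = [[-8, 12, 6, -5], [12, 15, 12, 6], [6, 12, 9, 3], [-5, 6, 3, -2]].
Symmetric row and column elimination reduces A to a congruent diagonal form with pivots -8, 33, 3/22, 3/4.
That gives 3 positive, 1 negative pivots.
Hence Q is indefinite.

indefinite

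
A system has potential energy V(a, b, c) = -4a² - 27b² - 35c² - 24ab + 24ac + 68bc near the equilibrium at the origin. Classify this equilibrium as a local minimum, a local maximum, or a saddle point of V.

saddle point

The Hessian at the origin is H = [[-8, -24, 24], [-24, -54, 68], [24, 68, -70]].
Symmetric row and column elimination reduces H to a congruent diagonal form with pivots -8, 18, 10/9.
That gives 2 positive, 1 negative pivots.
H is indefinite, so the origin is a saddle point.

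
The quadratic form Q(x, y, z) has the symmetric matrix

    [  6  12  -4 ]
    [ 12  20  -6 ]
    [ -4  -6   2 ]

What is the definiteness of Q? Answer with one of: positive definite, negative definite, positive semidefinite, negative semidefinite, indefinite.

indefinite

Symmetric row and column elimination reduces A to a congruent diagonal form with pivots 6, -4, 1/3.
So there are 2 positive, 1 negative pivots.
Hence Q is indefinite.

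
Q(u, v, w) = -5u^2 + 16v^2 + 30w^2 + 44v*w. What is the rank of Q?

The associated matrix is A = [[-5, 0, 0], [0, 16, 22], [0, 22, 30]].
An LDLᵀ factorisation of A has diagonal entries -5, 16, -1/4.
That gives 1 positive, 2 negative pivots.
The rank is the number of nonzero pivots: 3.

3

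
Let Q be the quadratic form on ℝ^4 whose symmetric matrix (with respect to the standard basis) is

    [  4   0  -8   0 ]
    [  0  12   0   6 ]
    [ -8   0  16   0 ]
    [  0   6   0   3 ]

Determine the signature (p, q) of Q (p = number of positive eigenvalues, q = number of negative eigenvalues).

(2, 0)

Congruent diagonalization of A (simultaneous row and column reduction) yields pivots 4, 12, 0, 0.
That gives 2 positive, 2 zero pivots.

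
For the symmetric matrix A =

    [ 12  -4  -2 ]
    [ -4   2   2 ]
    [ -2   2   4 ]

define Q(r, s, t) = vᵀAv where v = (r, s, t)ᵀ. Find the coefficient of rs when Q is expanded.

The coefficient of rs is A[1,2] + A[2,1] = 2·(-4) = -8.

-8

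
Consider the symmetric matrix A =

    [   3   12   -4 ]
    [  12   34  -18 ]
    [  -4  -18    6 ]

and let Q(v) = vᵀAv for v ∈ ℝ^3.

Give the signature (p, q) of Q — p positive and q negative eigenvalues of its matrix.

An LDLᵀ factorisation of A has diagonal entries 3, -14, 20/21.
Counting signs: 2 positive, 1 negative.

(2, 1)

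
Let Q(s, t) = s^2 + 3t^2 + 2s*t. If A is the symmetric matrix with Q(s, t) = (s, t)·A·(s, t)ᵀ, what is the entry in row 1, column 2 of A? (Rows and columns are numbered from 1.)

The coefficient of s·t in Q is 2. For a symmetric A this equals A[1,2] + A[2,1] = 2·A[1,2].
So A[1,2] = 2/2 = 1.

1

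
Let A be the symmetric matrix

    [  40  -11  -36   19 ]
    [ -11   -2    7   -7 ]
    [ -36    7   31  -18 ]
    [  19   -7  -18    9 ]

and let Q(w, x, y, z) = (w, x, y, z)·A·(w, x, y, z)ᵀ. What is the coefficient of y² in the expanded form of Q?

31

The coefficient of y² is the diagonal entry A[3,3] = 31.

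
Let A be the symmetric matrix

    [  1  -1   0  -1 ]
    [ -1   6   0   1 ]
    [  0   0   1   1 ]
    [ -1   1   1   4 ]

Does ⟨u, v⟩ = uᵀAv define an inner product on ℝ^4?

yes

An LDLᵀ factorisation of A has diagonal entries 1, 5, 1, 2.
Counting signs: 4 positive.
Hence Q is positive definite.
⟨·,·⟩ is an inner product exactly when A is positive definite.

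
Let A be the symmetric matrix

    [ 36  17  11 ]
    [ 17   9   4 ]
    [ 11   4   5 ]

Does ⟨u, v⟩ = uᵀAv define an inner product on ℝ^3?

Applying the same elementary operations to the rows and columns of A produces a congruent diagonal matrix with entries 36, 35/36, 6/35.
So there are 3 positive pivots.
Hence Q is positive definite.
⟨·,·⟩ is an inner product exactly when A is positive definite.

yes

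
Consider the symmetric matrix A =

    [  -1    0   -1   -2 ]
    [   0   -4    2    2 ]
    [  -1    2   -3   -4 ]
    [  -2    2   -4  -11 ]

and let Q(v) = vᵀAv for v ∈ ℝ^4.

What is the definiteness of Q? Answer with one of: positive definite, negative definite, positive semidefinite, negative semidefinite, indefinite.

Leading principal minors: Δ_1 = -1, Δ_2 = 4, Δ_3 = -4, Δ_4 = 20.
The signs alternate starting with Δ_1 < 0, so by Sylvester's criterion Q is negative definite.

negative definite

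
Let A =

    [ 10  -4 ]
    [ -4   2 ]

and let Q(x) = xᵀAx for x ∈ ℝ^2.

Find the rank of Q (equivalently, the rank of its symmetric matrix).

Row-reducing A symmetrically gives the diagonal entries 10, 2/5.
That gives 2 positive pivots.
The rank is the number of nonzero pivots: 2.

2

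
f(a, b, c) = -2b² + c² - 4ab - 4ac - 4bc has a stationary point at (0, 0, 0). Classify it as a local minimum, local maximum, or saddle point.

The Hessian at the origin is H = [[0, -4, -4], [-4, -4, -4], [-4, -4, 2]].
H is indefinite, so the origin is a saddle point.

saddle point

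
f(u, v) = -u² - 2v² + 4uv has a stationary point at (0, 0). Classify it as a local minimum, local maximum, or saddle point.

saddle point

The Hessian at the origin is H = [[-2, 4], [4, -4]].
det H = -2·-4 − (4)² = -8 < 0, so H is indefinite.
Therefore the origin is a saddle point.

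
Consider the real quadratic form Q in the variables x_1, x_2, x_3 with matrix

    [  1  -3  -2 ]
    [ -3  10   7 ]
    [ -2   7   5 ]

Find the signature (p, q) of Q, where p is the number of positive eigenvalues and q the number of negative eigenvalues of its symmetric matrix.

Applying the same elementary operations to the rows and columns of A produces a congruent diagonal matrix with entries 1, 1, 0.
Counting signs: 2 positive, 1 zero.

(2, 0)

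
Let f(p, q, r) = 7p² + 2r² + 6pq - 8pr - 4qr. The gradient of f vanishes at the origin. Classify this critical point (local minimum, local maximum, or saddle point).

The Hessian at the origin is H = [[14, 6, -8], [6, 0, -4], [-8, -4, 4]].
Applying the same elementary operations to the rows and columns of H produces a congruent diagonal matrix with entries 14, -18/7, -4/9.
Counting signs: 1 positive, 2 negative.
H is indefinite, so the origin is a saddle point.

saddle point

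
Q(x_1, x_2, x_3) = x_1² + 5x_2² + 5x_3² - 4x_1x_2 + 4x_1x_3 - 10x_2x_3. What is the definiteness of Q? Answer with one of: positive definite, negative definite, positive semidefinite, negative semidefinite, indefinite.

positive semidefinite

The associated matrix is A = [[1, -2, 2], [-2, 5, -5], [2, -5, 5]].
Congruent diagonalization of A (simultaneous row and column reduction) yields pivots 1, 1, 0.
Counting signs: 2 positive, 1 zero.
Hence Q is positive semidefinite.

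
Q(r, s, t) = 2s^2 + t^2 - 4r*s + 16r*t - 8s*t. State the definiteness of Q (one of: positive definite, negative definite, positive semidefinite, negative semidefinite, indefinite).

The symmetric matrix is A = [[0, -2, 8], [-2, 2, -4], [8, -4, 1]].
A is congruent to a diagonal matrix with 2 positive, 1 negative and 0 zero entries, so Q is indefinite.

indefinite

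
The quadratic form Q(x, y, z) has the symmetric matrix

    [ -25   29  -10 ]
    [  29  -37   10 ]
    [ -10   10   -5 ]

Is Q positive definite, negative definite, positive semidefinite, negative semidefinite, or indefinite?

negative definite

Applying the same elementary operations to the rows and columns of A produces a congruent diagonal matrix with entries -25, -84/25, -5/21.
So there are 3 negative pivots.
Hence Q is negative definite.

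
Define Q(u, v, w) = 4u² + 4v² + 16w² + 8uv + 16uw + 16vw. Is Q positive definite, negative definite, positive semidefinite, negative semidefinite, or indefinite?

Write A = [[4, 4, 8], [4, 4, 8], [8, 8, 16]].
Symmetric row and column elimination reduces A to a congruent diagonal form with pivots 4, 0, 0.
That gives 1 positive, 2 zero pivots.
Hence Q is positive semidefinite.

positive semidefinite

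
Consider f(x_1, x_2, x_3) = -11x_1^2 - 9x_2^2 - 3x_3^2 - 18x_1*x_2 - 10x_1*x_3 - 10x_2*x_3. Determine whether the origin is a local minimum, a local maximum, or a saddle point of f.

local maximum

The Hessian at the origin is H = [[-22, -18, -10], [-18, -18, -10], [-10, -10, -6]].
Congruent diagonalization of H (simultaneous row and column reduction) yields pivots -22, -36/11, -4/9.
Counting signs: 3 negative.
H is negative definite, so the origin is a strict local maximum.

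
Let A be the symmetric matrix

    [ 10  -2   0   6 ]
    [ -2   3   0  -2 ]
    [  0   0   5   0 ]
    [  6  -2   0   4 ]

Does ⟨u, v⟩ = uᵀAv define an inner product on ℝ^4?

Symmetric row and column elimination reduces A to a congruent diagonal form with pivots 10, 13/5, 5, 2/13.
Counting signs: 4 positive.
Hence Q is positive definite.
⟨·,·⟩ is an inner product exactly when A is positive definite.

yes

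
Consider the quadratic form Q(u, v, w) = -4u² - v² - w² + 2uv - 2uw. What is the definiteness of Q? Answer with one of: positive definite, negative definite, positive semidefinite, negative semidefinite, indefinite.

negative definite

The symmetric matrix of Q is A = [[-4, 1, -1], [1, -1, 0], [-1, 0, -1]].
Leading principal minors: Δ_1 = -4, Δ_2 = 3, Δ_3 = -2.
The signs alternate starting with Δ_1 < 0, so by Sylvester's criterion Q is negative definite.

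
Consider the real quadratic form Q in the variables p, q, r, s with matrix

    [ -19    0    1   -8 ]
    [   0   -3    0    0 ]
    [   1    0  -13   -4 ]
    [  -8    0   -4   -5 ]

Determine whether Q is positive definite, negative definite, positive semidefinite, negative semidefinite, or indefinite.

negative definite

An LDLᵀ factorisation of A has diagonal entries -19, -3, -246/19, -5/41.
So there are 4 negative pivots.
Hence Q is negative definite.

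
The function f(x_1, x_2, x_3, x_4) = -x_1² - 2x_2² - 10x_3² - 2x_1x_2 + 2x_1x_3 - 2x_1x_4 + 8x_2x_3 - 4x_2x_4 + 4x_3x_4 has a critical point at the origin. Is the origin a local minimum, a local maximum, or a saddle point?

saddle point

The Hessian at the origin is H = [[-2, -2, 2, -2], [-2, -4, 8, -4], [2, 8, -20, 4], [-2, -4, 4, 0]].
H is indefinite, so the origin is a saddle point.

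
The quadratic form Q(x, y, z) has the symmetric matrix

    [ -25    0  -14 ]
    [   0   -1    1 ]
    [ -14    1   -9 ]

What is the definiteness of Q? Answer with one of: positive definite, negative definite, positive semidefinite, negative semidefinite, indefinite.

negative definite

Leading principal minors: Δ_1 = -25, Δ_2 = 25, Δ_3 = -4.
The signs alternate starting with Δ_1 < 0, so by Sylvester's criterion Q is negative definite.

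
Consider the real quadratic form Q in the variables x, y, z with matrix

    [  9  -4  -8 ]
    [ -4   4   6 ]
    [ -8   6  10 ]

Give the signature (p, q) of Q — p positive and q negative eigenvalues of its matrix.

Congruent diagonalization of A (simultaneous row and column reduction) yields pivots 9, 20/9, 1/5.
Counting signs: 3 positive.

(3, 0)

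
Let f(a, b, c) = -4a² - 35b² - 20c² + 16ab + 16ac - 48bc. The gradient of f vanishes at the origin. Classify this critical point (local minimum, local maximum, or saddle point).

The Hessian at the origin is H = [[-8, 16, 16], [16, -70, -48], [16, -48, -40]].
Congruent diagonalization of H (simultaneous row and column reduction) yields pivots -8, -38, -24/19.
So there are 3 negative pivots.
H is negative definite, so the origin is a strict local maximum.

local maximum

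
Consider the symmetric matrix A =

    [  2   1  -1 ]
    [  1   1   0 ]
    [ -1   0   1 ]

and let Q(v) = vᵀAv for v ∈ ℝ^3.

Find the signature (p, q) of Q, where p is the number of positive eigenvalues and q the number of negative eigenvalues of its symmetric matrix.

(2, 0)

Applying the same elementary operations to the rows and columns of A produces a congruent diagonal matrix with entries 2, 1/2, 0.
Counting signs: 2 positive, 1 zero.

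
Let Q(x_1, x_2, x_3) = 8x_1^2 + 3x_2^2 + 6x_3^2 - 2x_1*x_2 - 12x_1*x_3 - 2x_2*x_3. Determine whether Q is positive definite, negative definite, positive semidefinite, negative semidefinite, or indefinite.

The symmetric matrix is A = [[8, -1, -6], [-1, 3, -1], [-6, -1, 6]].
Row-reducing A symmetrically gives the diagonal entries 8, 23/8, 10/23.
Counting signs: 3 positive.
Hence Q is positive definite.

positive definite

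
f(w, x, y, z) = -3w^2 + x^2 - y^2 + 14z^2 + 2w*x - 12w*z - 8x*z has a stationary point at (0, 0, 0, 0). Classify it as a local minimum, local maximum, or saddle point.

saddle point

The Hessian at the origin is H = [[-6, 2, 0, -12], [2, 2, 0, -8], [0, 0, -2, 0], [-12, -8, 0, 28]].
Congruent diagonalization of H (simultaneous row and column reduction) yields pivots -6, 8/3, -2, -2.
That gives 1 positive, 3 negative pivots.
H is indefinite, so the origin is a saddle point.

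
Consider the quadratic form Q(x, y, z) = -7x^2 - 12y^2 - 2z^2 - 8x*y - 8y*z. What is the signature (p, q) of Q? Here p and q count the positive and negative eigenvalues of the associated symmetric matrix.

(0, 3)

The symmetric matrix is A = [[-7, -4, 0], [-4, -12, -4], [0, -4, -2]].
Applying the same elementary operations to the rows and columns of A produces a congruent diagonal matrix with entries -7, -68/7, -6/17.
Counting signs: 3 negative.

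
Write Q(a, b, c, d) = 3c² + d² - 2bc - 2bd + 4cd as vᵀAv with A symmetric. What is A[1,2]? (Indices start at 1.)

The coefficient of a·b in Q is 0. For a symmetric A this equals A[1,2] + A[2,1] = 2·A[1,2].
So A[1,2] = 0/2 = 0.

0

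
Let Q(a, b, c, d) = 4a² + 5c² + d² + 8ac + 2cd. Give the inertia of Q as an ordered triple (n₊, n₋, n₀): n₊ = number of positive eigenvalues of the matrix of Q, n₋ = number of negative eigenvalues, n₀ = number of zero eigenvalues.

The associated matrix is A = [[4, 0, 4, 0], [0, 0, 0, 0], [4, 0, 5, 1], [0, 0, 1, 1]].
Congruent diagonalization of A (simultaneous row and column reduction) yields pivots 4, 0, 1, 0.
That gives 2 positive, 2 zero pivots.

(2, 0, 2)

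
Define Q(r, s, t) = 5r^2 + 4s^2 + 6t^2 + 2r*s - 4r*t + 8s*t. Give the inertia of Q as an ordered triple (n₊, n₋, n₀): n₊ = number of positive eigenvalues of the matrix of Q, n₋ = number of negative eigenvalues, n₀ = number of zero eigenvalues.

(3, 0, 0)

The associated matrix is A = [[5, 1, -2], [1, 4, 4], [-2, 4, 6]].
Applying the same elementary operations to the rows and columns of A produces a congruent diagonal matrix with entries 5, 19/5, 2/19.
So there are 3 positive pivots.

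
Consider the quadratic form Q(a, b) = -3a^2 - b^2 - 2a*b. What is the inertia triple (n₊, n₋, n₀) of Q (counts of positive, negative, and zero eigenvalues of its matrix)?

Write A = [[-3, -1], [-1, -1]].
Row-reducing A symmetrically gives the diagonal entries -3, -2/3.
That gives 2 negative pivots.

(0, 2, 0)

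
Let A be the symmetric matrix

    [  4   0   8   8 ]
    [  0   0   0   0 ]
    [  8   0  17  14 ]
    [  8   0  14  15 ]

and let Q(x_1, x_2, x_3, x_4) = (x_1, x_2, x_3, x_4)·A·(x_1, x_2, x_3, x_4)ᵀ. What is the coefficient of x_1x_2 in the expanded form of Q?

The coefficient of x_1x_2 is A[1,2] + A[2,1] = 2·0 = 0.

0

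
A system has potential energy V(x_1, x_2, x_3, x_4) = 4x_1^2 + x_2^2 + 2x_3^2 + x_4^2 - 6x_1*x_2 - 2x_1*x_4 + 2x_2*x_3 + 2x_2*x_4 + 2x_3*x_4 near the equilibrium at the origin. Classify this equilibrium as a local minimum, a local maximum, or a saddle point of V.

The Hessian at the origin is H = [[8, -6, 0, -2], [-6, 2, 2, 2], [0, 2, 4, 2], [-2, 2, 2, 2]].
Applying the same elementary operations to the rows and columns of H produces a congruent diagonal matrix with entries 8, -5/2, 28/5, 4/7.
That gives 3 positive, 1 negative pivots.
H is indefinite, so the origin is a saddle point.

saddle point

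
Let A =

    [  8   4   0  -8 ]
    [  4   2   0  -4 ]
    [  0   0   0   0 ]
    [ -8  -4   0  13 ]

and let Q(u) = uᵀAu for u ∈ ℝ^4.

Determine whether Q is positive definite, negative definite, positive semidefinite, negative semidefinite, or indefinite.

positive semidefinite

Applying the same elementary operations to the rows and columns of A produces a congruent diagonal matrix with entries 8, 0, 0, 5.
That gives 2 positive, 2 zero pivots.
Hence Q is positive semidefinite.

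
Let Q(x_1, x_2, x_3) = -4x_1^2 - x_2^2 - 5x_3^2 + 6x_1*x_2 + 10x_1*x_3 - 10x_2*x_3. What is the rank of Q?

2

The associated matrix is A = [[-4, 3, 5], [3, -1, -5], [5, -5, -5]].
Applying the same elementary operations to the rows and columns of A produces a congruent diagonal matrix with entries -4, 5/4, 0.
Counting signs: 1 positive, 1 negative, 1 zero.
The rank is the number of nonzero pivots: 2.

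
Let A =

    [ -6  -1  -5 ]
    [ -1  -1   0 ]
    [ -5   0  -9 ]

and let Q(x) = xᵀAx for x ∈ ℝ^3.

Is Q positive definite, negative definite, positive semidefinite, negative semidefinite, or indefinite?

Applying the same elementary operations to the rows and columns of A produces a congruent diagonal matrix with entries -6, -5/6, -4.
Counting signs: 3 negative.
Hence Q is negative definite.

negative definite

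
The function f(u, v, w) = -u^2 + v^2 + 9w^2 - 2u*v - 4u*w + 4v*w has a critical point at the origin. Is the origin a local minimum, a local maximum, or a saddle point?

saddle point

The Hessian at the origin is H = [[-2, -2, -4], [-2, 2, 4], [-4, 4, 18]].
Symmetric row and column elimination reduces H to a congruent diagonal form with pivots -2, 4, 10.
That gives 2 positive, 1 negative pivots.
H is indefinite, so the origin is a saddle point.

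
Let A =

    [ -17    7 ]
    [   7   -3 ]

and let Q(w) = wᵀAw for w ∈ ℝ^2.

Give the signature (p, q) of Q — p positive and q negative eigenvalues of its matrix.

An LDLᵀ factorisation of A has diagonal entries -17, -2/17.
So there are 2 negative pivots.

(0, 2)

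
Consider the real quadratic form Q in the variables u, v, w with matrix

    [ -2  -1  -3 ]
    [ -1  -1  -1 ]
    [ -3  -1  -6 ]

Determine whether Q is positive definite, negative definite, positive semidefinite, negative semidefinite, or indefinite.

Leading principal minors: Δ_1 = -2, Δ_2 = 1, Δ_3 = -1.
The signs alternate starting with Δ_1 < 0, so by Sylvester's criterion Q is negative definite.

negative definite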